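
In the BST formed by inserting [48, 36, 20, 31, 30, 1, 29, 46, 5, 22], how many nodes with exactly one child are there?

Tree built from: [48, 36, 20, 31, 30, 1, 29, 46, 5, 22]
Tree (level-order array): [48, 36, None, 20, 46, 1, 31, None, None, None, 5, 30, None, None, None, 29, None, 22]
Rule: These are nodes with exactly 1 non-null child.
Per-node child counts:
  node 48: 1 child(ren)
  node 36: 2 child(ren)
  node 20: 2 child(ren)
  node 1: 1 child(ren)
  node 5: 0 child(ren)
  node 31: 1 child(ren)
  node 30: 1 child(ren)
  node 29: 1 child(ren)
  node 22: 0 child(ren)
  node 46: 0 child(ren)
Matching nodes: [48, 1, 31, 30, 29]
Count of nodes with exactly one child: 5


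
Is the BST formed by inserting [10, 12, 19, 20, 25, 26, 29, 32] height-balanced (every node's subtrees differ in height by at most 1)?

Tree (level-order array): [10, None, 12, None, 19, None, 20, None, 25, None, 26, None, 29, None, 32]
Definition: a tree is height-balanced if, at every node, |h(left) - h(right)| <= 1 (empty subtree has height -1).
Bottom-up per-node check:
  node 32: h_left=-1, h_right=-1, diff=0 [OK], height=0
  node 29: h_left=-1, h_right=0, diff=1 [OK], height=1
  node 26: h_left=-1, h_right=1, diff=2 [FAIL (|-1-1|=2 > 1)], height=2
  node 25: h_left=-1, h_right=2, diff=3 [FAIL (|-1-2|=3 > 1)], height=3
  node 20: h_left=-1, h_right=3, diff=4 [FAIL (|-1-3|=4 > 1)], height=4
  node 19: h_left=-1, h_right=4, diff=5 [FAIL (|-1-4|=5 > 1)], height=5
  node 12: h_left=-1, h_right=5, diff=6 [FAIL (|-1-5|=6 > 1)], height=6
  node 10: h_left=-1, h_right=6, diff=7 [FAIL (|-1-6|=7 > 1)], height=7
Node 26 violates the condition: |-1 - 1| = 2 > 1.
Result: Not balanced


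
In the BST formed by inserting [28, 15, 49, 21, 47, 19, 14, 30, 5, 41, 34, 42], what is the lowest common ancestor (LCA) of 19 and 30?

Tree insertion order: [28, 15, 49, 21, 47, 19, 14, 30, 5, 41, 34, 42]
Tree (level-order array): [28, 15, 49, 14, 21, 47, None, 5, None, 19, None, 30, None, None, None, None, None, None, 41, 34, 42]
In a BST, the LCA of p=19, q=30 is the first node v on the
root-to-leaf path with p <= v <= q (go left if both < v, right if both > v).
Walk from root:
  at 28: 19 <= 28 <= 30, this is the LCA
LCA = 28


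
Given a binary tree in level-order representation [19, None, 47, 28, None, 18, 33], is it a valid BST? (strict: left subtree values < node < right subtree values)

Level-order array: [19, None, 47, 28, None, 18, 33]
Validate using subtree bounds (lo, hi): at each node, require lo < value < hi,
then recurse left with hi=value and right with lo=value.
Preorder trace (stopping at first violation):
  at node 19 with bounds (-inf, +inf): OK
  at node 47 with bounds (19, +inf): OK
  at node 28 with bounds (19, 47): OK
  at node 18 with bounds (19, 28): VIOLATION
Node 18 violates its bound: not (19 < 18 < 28).
Result: Not a valid BST


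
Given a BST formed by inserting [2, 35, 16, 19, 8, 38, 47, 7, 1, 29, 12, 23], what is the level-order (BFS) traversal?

Tree insertion order: [2, 35, 16, 19, 8, 38, 47, 7, 1, 29, 12, 23]
Tree (level-order array): [2, 1, 35, None, None, 16, 38, 8, 19, None, 47, 7, 12, None, 29, None, None, None, None, None, None, 23]
BFS from the root, enqueuing left then right child of each popped node:
  queue [2] -> pop 2, enqueue [1, 35], visited so far: [2]
  queue [1, 35] -> pop 1, enqueue [none], visited so far: [2, 1]
  queue [35] -> pop 35, enqueue [16, 38], visited so far: [2, 1, 35]
  queue [16, 38] -> pop 16, enqueue [8, 19], visited so far: [2, 1, 35, 16]
  queue [38, 8, 19] -> pop 38, enqueue [47], visited so far: [2, 1, 35, 16, 38]
  queue [8, 19, 47] -> pop 8, enqueue [7, 12], visited so far: [2, 1, 35, 16, 38, 8]
  queue [19, 47, 7, 12] -> pop 19, enqueue [29], visited so far: [2, 1, 35, 16, 38, 8, 19]
  queue [47, 7, 12, 29] -> pop 47, enqueue [none], visited so far: [2, 1, 35, 16, 38, 8, 19, 47]
  queue [7, 12, 29] -> pop 7, enqueue [none], visited so far: [2, 1, 35, 16, 38, 8, 19, 47, 7]
  queue [12, 29] -> pop 12, enqueue [none], visited so far: [2, 1, 35, 16, 38, 8, 19, 47, 7, 12]
  queue [29] -> pop 29, enqueue [23], visited so far: [2, 1, 35, 16, 38, 8, 19, 47, 7, 12, 29]
  queue [23] -> pop 23, enqueue [none], visited so far: [2, 1, 35, 16, 38, 8, 19, 47, 7, 12, 29, 23]
Result: [2, 1, 35, 16, 38, 8, 19, 47, 7, 12, 29, 23]


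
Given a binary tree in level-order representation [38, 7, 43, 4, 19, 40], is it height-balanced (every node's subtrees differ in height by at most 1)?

Tree (level-order array): [38, 7, 43, 4, 19, 40]
Definition: a tree is height-balanced if, at every node, |h(left) - h(right)| <= 1 (empty subtree has height -1).
Bottom-up per-node check:
  node 4: h_left=-1, h_right=-1, diff=0 [OK], height=0
  node 19: h_left=-1, h_right=-1, diff=0 [OK], height=0
  node 7: h_left=0, h_right=0, diff=0 [OK], height=1
  node 40: h_left=-1, h_right=-1, diff=0 [OK], height=0
  node 43: h_left=0, h_right=-1, diff=1 [OK], height=1
  node 38: h_left=1, h_right=1, diff=0 [OK], height=2
All nodes satisfy the balance condition.
Result: Balanced


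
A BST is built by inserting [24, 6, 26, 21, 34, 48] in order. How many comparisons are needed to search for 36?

Search path for 36: 24 -> 26 -> 34 -> 48
Found: False
Comparisons: 4


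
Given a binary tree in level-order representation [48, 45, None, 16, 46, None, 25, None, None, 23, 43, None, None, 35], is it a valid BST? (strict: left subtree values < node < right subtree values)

Level-order array: [48, 45, None, 16, 46, None, 25, None, None, 23, 43, None, None, 35]
Validate using subtree bounds (lo, hi): at each node, require lo < value < hi,
then recurse left with hi=value and right with lo=value.
Preorder trace (stopping at first violation):
  at node 48 with bounds (-inf, +inf): OK
  at node 45 with bounds (-inf, 48): OK
  at node 16 with bounds (-inf, 45): OK
  at node 25 with bounds (16, 45): OK
  at node 23 with bounds (16, 25): OK
  at node 43 with bounds (25, 45): OK
  at node 35 with bounds (25, 43): OK
  at node 46 with bounds (45, 48): OK
No violation found at any node.
Result: Valid BST


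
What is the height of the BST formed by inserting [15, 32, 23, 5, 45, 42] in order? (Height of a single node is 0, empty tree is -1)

Insertion order: [15, 32, 23, 5, 45, 42]
Tree (level-order array): [15, 5, 32, None, None, 23, 45, None, None, 42]
Compute height bottom-up (empty subtree = -1):
  height(5) = 1 + max(-1, -1) = 0
  height(23) = 1 + max(-1, -1) = 0
  height(42) = 1 + max(-1, -1) = 0
  height(45) = 1 + max(0, -1) = 1
  height(32) = 1 + max(0, 1) = 2
  height(15) = 1 + max(0, 2) = 3
Height = 3


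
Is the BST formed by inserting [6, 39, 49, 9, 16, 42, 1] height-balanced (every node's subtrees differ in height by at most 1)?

Tree (level-order array): [6, 1, 39, None, None, 9, 49, None, 16, 42]
Definition: a tree is height-balanced if, at every node, |h(left) - h(right)| <= 1 (empty subtree has height -1).
Bottom-up per-node check:
  node 1: h_left=-1, h_right=-1, diff=0 [OK], height=0
  node 16: h_left=-1, h_right=-1, diff=0 [OK], height=0
  node 9: h_left=-1, h_right=0, diff=1 [OK], height=1
  node 42: h_left=-1, h_right=-1, diff=0 [OK], height=0
  node 49: h_left=0, h_right=-1, diff=1 [OK], height=1
  node 39: h_left=1, h_right=1, diff=0 [OK], height=2
  node 6: h_left=0, h_right=2, diff=2 [FAIL (|0-2|=2 > 1)], height=3
Node 6 violates the condition: |0 - 2| = 2 > 1.
Result: Not balanced


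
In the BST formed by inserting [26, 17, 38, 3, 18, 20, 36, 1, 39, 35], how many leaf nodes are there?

Tree built from: [26, 17, 38, 3, 18, 20, 36, 1, 39, 35]
Tree (level-order array): [26, 17, 38, 3, 18, 36, 39, 1, None, None, 20, 35]
Rule: A leaf has 0 children.
Per-node child counts:
  node 26: 2 child(ren)
  node 17: 2 child(ren)
  node 3: 1 child(ren)
  node 1: 0 child(ren)
  node 18: 1 child(ren)
  node 20: 0 child(ren)
  node 38: 2 child(ren)
  node 36: 1 child(ren)
  node 35: 0 child(ren)
  node 39: 0 child(ren)
Matching nodes: [1, 20, 35, 39]
Count of leaf nodes: 4


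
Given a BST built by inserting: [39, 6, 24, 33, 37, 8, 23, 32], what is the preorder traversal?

Tree insertion order: [39, 6, 24, 33, 37, 8, 23, 32]
Tree (level-order array): [39, 6, None, None, 24, 8, 33, None, 23, 32, 37]
Preorder traversal: [39, 6, 24, 8, 23, 33, 32, 37]


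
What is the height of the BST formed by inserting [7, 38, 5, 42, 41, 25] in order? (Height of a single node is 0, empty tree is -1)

Insertion order: [7, 38, 5, 42, 41, 25]
Tree (level-order array): [7, 5, 38, None, None, 25, 42, None, None, 41]
Compute height bottom-up (empty subtree = -1):
  height(5) = 1 + max(-1, -1) = 0
  height(25) = 1 + max(-1, -1) = 0
  height(41) = 1 + max(-1, -1) = 0
  height(42) = 1 + max(0, -1) = 1
  height(38) = 1 + max(0, 1) = 2
  height(7) = 1 + max(0, 2) = 3
Height = 3


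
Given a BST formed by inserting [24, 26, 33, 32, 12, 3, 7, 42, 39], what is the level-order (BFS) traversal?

Tree insertion order: [24, 26, 33, 32, 12, 3, 7, 42, 39]
Tree (level-order array): [24, 12, 26, 3, None, None, 33, None, 7, 32, 42, None, None, None, None, 39]
BFS from the root, enqueuing left then right child of each popped node:
  queue [24] -> pop 24, enqueue [12, 26], visited so far: [24]
  queue [12, 26] -> pop 12, enqueue [3], visited so far: [24, 12]
  queue [26, 3] -> pop 26, enqueue [33], visited so far: [24, 12, 26]
  queue [3, 33] -> pop 3, enqueue [7], visited so far: [24, 12, 26, 3]
  queue [33, 7] -> pop 33, enqueue [32, 42], visited so far: [24, 12, 26, 3, 33]
  queue [7, 32, 42] -> pop 7, enqueue [none], visited so far: [24, 12, 26, 3, 33, 7]
  queue [32, 42] -> pop 32, enqueue [none], visited so far: [24, 12, 26, 3, 33, 7, 32]
  queue [42] -> pop 42, enqueue [39], visited so far: [24, 12, 26, 3, 33, 7, 32, 42]
  queue [39] -> pop 39, enqueue [none], visited so far: [24, 12, 26, 3, 33, 7, 32, 42, 39]
Result: [24, 12, 26, 3, 33, 7, 32, 42, 39]


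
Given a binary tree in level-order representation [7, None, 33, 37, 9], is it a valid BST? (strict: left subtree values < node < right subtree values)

Level-order array: [7, None, 33, 37, 9]
Validate using subtree bounds (lo, hi): at each node, require lo < value < hi,
then recurse left with hi=value and right with lo=value.
Preorder trace (stopping at first violation):
  at node 7 with bounds (-inf, +inf): OK
  at node 33 with bounds (7, +inf): OK
  at node 37 with bounds (7, 33): VIOLATION
Node 37 violates its bound: not (7 < 37 < 33).
Result: Not a valid BST


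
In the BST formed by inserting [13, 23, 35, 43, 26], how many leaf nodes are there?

Tree built from: [13, 23, 35, 43, 26]
Tree (level-order array): [13, None, 23, None, 35, 26, 43]
Rule: A leaf has 0 children.
Per-node child counts:
  node 13: 1 child(ren)
  node 23: 1 child(ren)
  node 35: 2 child(ren)
  node 26: 0 child(ren)
  node 43: 0 child(ren)
Matching nodes: [26, 43]
Count of leaf nodes: 2


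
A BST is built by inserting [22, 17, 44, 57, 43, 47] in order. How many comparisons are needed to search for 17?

Search path for 17: 22 -> 17
Found: True
Comparisons: 2


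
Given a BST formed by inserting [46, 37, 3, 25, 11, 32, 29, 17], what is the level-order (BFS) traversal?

Tree insertion order: [46, 37, 3, 25, 11, 32, 29, 17]
Tree (level-order array): [46, 37, None, 3, None, None, 25, 11, 32, None, 17, 29]
BFS from the root, enqueuing left then right child of each popped node:
  queue [46] -> pop 46, enqueue [37], visited so far: [46]
  queue [37] -> pop 37, enqueue [3], visited so far: [46, 37]
  queue [3] -> pop 3, enqueue [25], visited so far: [46, 37, 3]
  queue [25] -> pop 25, enqueue [11, 32], visited so far: [46, 37, 3, 25]
  queue [11, 32] -> pop 11, enqueue [17], visited so far: [46, 37, 3, 25, 11]
  queue [32, 17] -> pop 32, enqueue [29], visited so far: [46, 37, 3, 25, 11, 32]
  queue [17, 29] -> pop 17, enqueue [none], visited so far: [46, 37, 3, 25, 11, 32, 17]
  queue [29] -> pop 29, enqueue [none], visited so far: [46, 37, 3, 25, 11, 32, 17, 29]
Result: [46, 37, 3, 25, 11, 32, 17, 29]


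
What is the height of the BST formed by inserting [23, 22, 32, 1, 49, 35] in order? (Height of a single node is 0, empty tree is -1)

Insertion order: [23, 22, 32, 1, 49, 35]
Tree (level-order array): [23, 22, 32, 1, None, None, 49, None, None, 35]
Compute height bottom-up (empty subtree = -1):
  height(1) = 1 + max(-1, -1) = 0
  height(22) = 1 + max(0, -1) = 1
  height(35) = 1 + max(-1, -1) = 0
  height(49) = 1 + max(0, -1) = 1
  height(32) = 1 + max(-1, 1) = 2
  height(23) = 1 + max(1, 2) = 3
Height = 3


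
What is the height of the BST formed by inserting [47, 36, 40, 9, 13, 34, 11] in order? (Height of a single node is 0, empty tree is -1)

Insertion order: [47, 36, 40, 9, 13, 34, 11]
Tree (level-order array): [47, 36, None, 9, 40, None, 13, None, None, 11, 34]
Compute height bottom-up (empty subtree = -1):
  height(11) = 1 + max(-1, -1) = 0
  height(34) = 1 + max(-1, -1) = 0
  height(13) = 1 + max(0, 0) = 1
  height(9) = 1 + max(-1, 1) = 2
  height(40) = 1 + max(-1, -1) = 0
  height(36) = 1 + max(2, 0) = 3
  height(47) = 1 + max(3, -1) = 4
Height = 4


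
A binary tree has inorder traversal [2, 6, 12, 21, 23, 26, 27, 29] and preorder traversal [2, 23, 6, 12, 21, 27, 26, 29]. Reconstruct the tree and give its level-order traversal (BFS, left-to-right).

Inorder:  [2, 6, 12, 21, 23, 26, 27, 29]
Preorder: [2, 23, 6, 12, 21, 27, 26, 29]
Algorithm: preorder visits root first, so consume preorder in order;
for each root, split the current inorder slice at that value into
left-subtree inorder and right-subtree inorder, then recurse.
Recursive splits:
  root=2; inorder splits into left=[], right=[6, 12, 21, 23, 26, 27, 29]
  root=23; inorder splits into left=[6, 12, 21], right=[26, 27, 29]
  root=6; inorder splits into left=[], right=[12, 21]
  root=12; inorder splits into left=[], right=[21]
  root=21; inorder splits into left=[], right=[]
  root=27; inorder splits into left=[26], right=[29]
  root=26; inorder splits into left=[], right=[]
  root=29; inorder splits into left=[], right=[]
Reconstructed level-order: [2, 23, 6, 27, 12, 26, 29, 21]


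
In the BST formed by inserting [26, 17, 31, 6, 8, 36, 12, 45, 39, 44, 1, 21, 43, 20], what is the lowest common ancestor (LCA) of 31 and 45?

Tree insertion order: [26, 17, 31, 6, 8, 36, 12, 45, 39, 44, 1, 21, 43, 20]
Tree (level-order array): [26, 17, 31, 6, 21, None, 36, 1, 8, 20, None, None, 45, None, None, None, 12, None, None, 39, None, None, None, None, 44, 43]
In a BST, the LCA of p=31, q=45 is the first node v on the
root-to-leaf path with p <= v <= q (go left if both < v, right if both > v).
Walk from root:
  at 26: both 31 and 45 > 26, go right
  at 31: 31 <= 31 <= 45, this is the LCA
LCA = 31


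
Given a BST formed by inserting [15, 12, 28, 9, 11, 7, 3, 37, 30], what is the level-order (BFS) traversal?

Tree insertion order: [15, 12, 28, 9, 11, 7, 3, 37, 30]
Tree (level-order array): [15, 12, 28, 9, None, None, 37, 7, 11, 30, None, 3]
BFS from the root, enqueuing left then right child of each popped node:
  queue [15] -> pop 15, enqueue [12, 28], visited so far: [15]
  queue [12, 28] -> pop 12, enqueue [9], visited so far: [15, 12]
  queue [28, 9] -> pop 28, enqueue [37], visited so far: [15, 12, 28]
  queue [9, 37] -> pop 9, enqueue [7, 11], visited so far: [15, 12, 28, 9]
  queue [37, 7, 11] -> pop 37, enqueue [30], visited so far: [15, 12, 28, 9, 37]
  queue [7, 11, 30] -> pop 7, enqueue [3], visited so far: [15, 12, 28, 9, 37, 7]
  queue [11, 30, 3] -> pop 11, enqueue [none], visited so far: [15, 12, 28, 9, 37, 7, 11]
  queue [30, 3] -> pop 30, enqueue [none], visited so far: [15, 12, 28, 9, 37, 7, 11, 30]
  queue [3] -> pop 3, enqueue [none], visited so far: [15, 12, 28, 9, 37, 7, 11, 30, 3]
Result: [15, 12, 28, 9, 37, 7, 11, 30, 3]


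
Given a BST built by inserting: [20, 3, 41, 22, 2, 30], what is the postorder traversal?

Tree insertion order: [20, 3, 41, 22, 2, 30]
Tree (level-order array): [20, 3, 41, 2, None, 22, None, None, None, None, 30]
Postorder traversal: [2, 3, 30, 22, 41, 20]


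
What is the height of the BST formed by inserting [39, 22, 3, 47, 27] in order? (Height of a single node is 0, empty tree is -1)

Insertion order: [39, 22, 3, 47, 27]
Tree (level-order array): [39, 22, 47, 3, 27]
Compute height bottom-up (empty subtree = -1):
  height(3) = 1 + max(-1, -1) = 0
  height(27) = 1 + max(-1, -1) = 0
  height(22) = 1 + max(0, 0) = 1
  height(47) = 1 + max(-1, -1) = 0
  height(39) = 1 + max(1, 0) = 2
Height = 2


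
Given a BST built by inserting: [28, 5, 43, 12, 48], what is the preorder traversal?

Tree insertion order: [28, 5, 43, 12, 48]
Tree (level-order array): [28, 5, 43, None, 12, None, 48]
Preorder traversal: [28, 5, 12, 43, 48]


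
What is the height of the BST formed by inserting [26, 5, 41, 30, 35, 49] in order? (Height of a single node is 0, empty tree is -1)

Insertion order: [26, 5, 41, 30, 35, 49]
Tree (level-order array): [26, 5, 41, None, None, 30, 49, None, 35]
Compute height bottom-up (empty subtree = -1):
  height(5) = 1 + max(-1, -1) = 0
  height(35) = 1 + max(-1, -1) = 0
  height(30) = 1 + max(-1, 0) = 1
  height(49) = 1 + max(-1, -1) = 0
  height(41) = 1 + max(1, 0) = 2
  height(26) = 1 + max(0, 2) = 3
Height = 3


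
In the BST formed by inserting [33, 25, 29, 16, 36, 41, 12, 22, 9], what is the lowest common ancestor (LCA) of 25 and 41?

Tree insertion order: [33, 25, 29, 16, 36, 41, 12, 22, 9]
Tree (level-order array): [33, 25, 36, 16, 29, None, 41, 12, 22, None, None, None, None, 9]
In a BST, the LCA of p=25, q=41 is the first node v on the
root-to-leaf path with p <= v <= q (go left if both < v, right if both > v).
Walk from root:
  at 33: 25 <= 33 <= 41, this is the LCA
LCA = 33


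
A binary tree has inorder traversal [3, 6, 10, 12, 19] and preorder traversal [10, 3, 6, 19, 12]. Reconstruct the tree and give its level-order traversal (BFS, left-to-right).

Inorder:  [3, 6, 10, 12, 19]
Preorder: [10, 3, 6, 19, 12]
Algorithm: preorder visits root first, so consume preorder in order;
for each root, split the current inorder slice at that value into
left-subtree inorder and right-subtree inorder, then recurse.
Recursive splits:
  root=10; inorder splits into left=[3, 6], right=[12, 19]
  root=3; inorder splits into left=[], right=[6]
  root=6; inorder splits into left=[], right=[]
  root=19; inorder splits into left=[12], right=[]
  root=12; inorder splits into left=[], right=[]
Reconstructed level-order: [10, 3, 19, 6, 12]


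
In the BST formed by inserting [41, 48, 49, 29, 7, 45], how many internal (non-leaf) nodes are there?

Tree built from: [41, 48, 49, 29, 7, 45]
Tree (level-order array): [41, 29, 48, 7, None, 45, 49]
Rule: An internal node has at least one child.
Per-node child counts:
  node 41: 2 child(ren)
  node 29: 1 child(ren)
  node 7: 0 child(ren)
  node 48: 2 child(ren)
  node 45: 0 child(ren)
  node 49: 0 child(ren)
Matching nodes: [41, 29, 48]
Count of internal (non-leaf) nodes: 3


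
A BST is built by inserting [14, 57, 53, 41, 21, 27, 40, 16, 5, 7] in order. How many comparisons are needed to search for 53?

Search path for 53: 14 -> 57 -> 53
Found: True
Comparisons: 3


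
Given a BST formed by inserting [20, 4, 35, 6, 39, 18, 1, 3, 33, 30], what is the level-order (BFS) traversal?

Tree insertion order: [20, 4, 35, 6, 39, 18, 1, 3, 33, 30]
Tree (level-order array): [20, 4, 35, 1, 6, 33, 39, None, 3, None, 18, 30]
BFS from the root, enqueuing left then right child of each popped node:
  queue [20] -> pop 20, enqueue [4, 35], visited so far: [20]
  queue [4, 35] -> pop 4, enqueue [1, 6], visited so far: [20, 4]
  queue [35, 1, 6] -> pop 35, enqueue [33, 39], visited so far: [20, 4, 35]
  queue [1, 6, 33, 39] -> pop 1, enqueue [3], visited so far: [20, 4, 35, 1]
  queue [6, 33, 39, 3] -> pop 6, enqueue [18], visited so far: [20, 4, 35, 1, 6]
  queue [33, 39, 3, 18] -> pop 33, enqueue [30], visited so far: [20, 4, 35, 1, 6, 33]
  queue [39, 3, 18, 30] -> pop 39, enqueue [none], visited so far: [20, 4, 35, 1, 6, 33, 39]
  queue [3, 18, 30] -> pop 3, enqueue [none], visited so far: [20, 4, 35, 1, 6, 33, 39, 3]
  queue [18, 30] -> pop 18, enqueue [none], visited so far: [20, 4, 35, 1, 6, 33, 39, 3, 18]
  queue [30] -> pop 30, enqueue [none], visited so far: [20, 4, 35, 1, 6, 33, 39, 3, 18, 30]
Result: [20, 4, 35, 1, 6, 33, 39, 3, 18, 30]


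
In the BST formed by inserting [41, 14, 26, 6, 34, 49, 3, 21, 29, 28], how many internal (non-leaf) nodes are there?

Tree built from: [41, 14, 26, 6, 34, 49, 3, 21, 29, 28]
Tree (level-order array): [41, 14, 49, 6, 26, None, None, 3, None, 21, 34, None, None, None, None, 29, None, 28]
Rule: An internal node has at least one child.
Per-node child counts:
  node 41: 2 child(ren)
  node 14: 2 child(ren)
  node 6: 1 child(ren)
  node 3: 0 child(ren)
  node 26: 2 child(ren)
  node 21: 0 child(ren)
  node 34: 1 child(ren)
  node 29: 1 child(ren)
  node 28: 0 child(ren)
  node 49: 0 child(ren)
Matching nodes: [41, 14, 6, 26, 34, 29]
Count of internal (non-leaf) nodes: 6


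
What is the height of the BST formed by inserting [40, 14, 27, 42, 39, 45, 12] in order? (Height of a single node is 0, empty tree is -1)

Insertion order: [40, 14, 27, 42, 39, 45, 12]
Tree (level-order array): [40, 14, 42, 12, 27, None, 45, None, None, None, 39]
Compute height bottom-up (empty subtree = -1):
  height(12) = 1 + max(-1, -1) = 0
  height(39) = 1 + max(-1, -1) = 0
  height(27) = 1 + max(-1, 0) = 1
  height(14) = 1 + max(0, 1) = 2
  height(45) = 1 + max(-1, -1) = 0
  height(42) = 1 + max(-1, 0) = 1
  height(40) = 1 + max(2, 1) = 3
Height = 3


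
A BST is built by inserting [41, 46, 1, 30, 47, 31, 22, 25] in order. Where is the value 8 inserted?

Starting tree (level order): [41, 1, 46, None, 30, None, 47, 22, 31, None, None, None, 25]
Insertion path: 41 -> 1 -> 30 -> 22
Result: insert 8 as left child of 22
Final tree (level order): [41, 1, 46, None, 30, None, 47, 22, 31, None, None, 8, 25]


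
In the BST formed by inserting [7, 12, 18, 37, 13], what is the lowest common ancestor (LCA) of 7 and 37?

Tree insertion order: [7, 12, 18, 37, 13]
Tree (level-order array): [7, None, 12, None, 18, 13, 37]
In a BST, the LCA of p=7, q=37 is the first node v on the
root-to-leaf path with p <= v <= q (go left if both < v, right if both > v).
Walk from root:
  at 7: 7 <= 7 <= 37, this is the LCA
LCA = 7


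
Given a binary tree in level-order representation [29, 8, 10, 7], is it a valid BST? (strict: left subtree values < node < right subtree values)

Level-order array: [29, 8, 10, 7]
Validate using subtree bounds (lo, hi): at each node, require lo < value < hi,
then recurse left with hi=value and right with lo=value.
Preorder trace (stopping at first violation):
  at node 29 with bounds (-inf, +inf): OK
  at node 8 with bounds (-inf, 29): OK
  at node 7 with bounds (-inf, 8): OK
  at node 10 with bounds (29, +inf): VIOLATION
Node 10 violates its bound: not (29 < 10 < +inf).
Result: Not a valid BST


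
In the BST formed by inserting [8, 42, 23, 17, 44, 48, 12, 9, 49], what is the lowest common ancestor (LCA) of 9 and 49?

Tree insertion order: [8, 42, 23, 17, 44, 48, 12, 9, 49]
Tree (level-order array): [8, None, 42, 23, 44, 17, None, None, 48, 12, None, None, 49, 9]
In a BST, the LCA of p=9, q=49 is the first node v on the
root-to-leaf path with p <= v <= q (go left if both < v, right if both > v).
Walk from root:
  at 8: both 9 and 49 > 8, go right
  at 42: 9 <= 42 <= 49, this is the LCA
LCA = 42


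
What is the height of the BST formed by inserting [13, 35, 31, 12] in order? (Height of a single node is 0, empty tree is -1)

Insertion order: [13, 35, 31, 12]
Tree (level-order array): [13, 12, 35, None, None, 31]
Compute height bottom-up (empty subtree = -1):
  height(12) = 1 + max(-1, -1) = 0
  height(31) = 1 + max(-1, -1) = 0
  height(35) = 1 + max(0, -1) = 1
  height(13) = 1 + max(0, 1) = 2
Height = 2


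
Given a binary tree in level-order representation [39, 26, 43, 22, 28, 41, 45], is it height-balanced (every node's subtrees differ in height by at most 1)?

Tree (level-order array): [39, 26, 43, 22, 28, 41, 45]
Definition: a tree is height-balanced if, at every node, |h(left) - h(right)| <= 1 (empty subtree has height -1).
Bottom-up per-node check:
  node 22: h_left=-1, h_right=-1, diff=0 [OK], height=0
  node 28: h_left=-1, h_right=-1, diff=0 [OK], height=0
  node 26: h_left=0, h_right=0, diff=0 [OK], height=1
  node 41: h_left=-1, h_right=-1, diff=0 [OK], height=0
  node 45: h_left=-1, h_right=-1, diff=0 [OK], height=0
  node 43: h_left=0, h_right=0, diff=0 [OK], height=1
  node 39: h_left=1, h_right=1, diff=0 [OK], height=2
All nodes satisfy the balance condition.
Result: Balanced


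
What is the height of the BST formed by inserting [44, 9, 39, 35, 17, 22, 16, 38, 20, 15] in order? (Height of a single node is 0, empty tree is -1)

Insertion order: [44, 9, 39, 35, 17, 22, 16, 38, 20, 15]
Tree (level-order array): [44, 9, None, None, 39, 35, None, 17, 38, 16, 22, None, None, 15, None, 20]
Compute height bottom-up (empty subtree = -1):
  height(15) = 1 + max(-1, -1) = 0
  height(16) = 1 + max(0, -1) = 1
  height(20) = 1 + max(-1, -1) = 0
  height(22) = 1 + max(0, -1) = 1
  height(17) = 1 + max(1, 1) = 2
  height(38) = 1 + max(-1, -1) = 0
  height(35) = 1 + max(2, 0) = 3
  height(39) = 1 + max(3, -1) = 4
  height(9) = 1 + max(-1, 4) = 5
  height(44) = 1 + max(5, -1) = 6
Height = 6


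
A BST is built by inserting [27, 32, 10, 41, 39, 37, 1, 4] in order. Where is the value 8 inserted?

Starting tree (level order): [27, 10, 32, 1, None, None, 41, None, 4, 39, None, None, None, 37]
Insertion path: 27 -> 10 -> 1 -> 4
Result: insert 8 as right child of 4
Final tree (level order): [27, 10, 32, 1, None, None, 41, None, 4, 39, None, None, 8, 37]


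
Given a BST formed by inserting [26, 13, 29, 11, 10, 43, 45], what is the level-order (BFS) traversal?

Tree insertion order: [26, 13, 29, 11, 10, 43, 45]
Tree (level-order array): [26, 13, 29, 11, None, None, 43, 10, None, None, 45]
BFS from the root, enqueuing left then right child of each popped node:
  queue [26] -> pop 26, enqueue [13, 29], visited so far: [26]
  queue [13, 29] -> pop 13, enqueue [11], visited so far: [26, 13]
  queue [29, 11] -> pop 29, enqueue [43], visited so far: [26, 13, 29]
  queue [11, 43] -> pop 11, enqueue [10], visited so far: [26, 13, 29, 11]
  queue [43, 10] -> pop 43, enqueue [45], visited so far: [26, 13, 29, 11, 43]
  queue [10, 45] -> pop 10, enqueue [none], visited so far: [26, 13, 29, 11, 43, 10]
  queue [45] -> pop 45, enqueue [none], visited so far: [26, 13, 29, 11, 43, 10, 45]
Result: [26, 13, 29, 11, 43, 10, 45]


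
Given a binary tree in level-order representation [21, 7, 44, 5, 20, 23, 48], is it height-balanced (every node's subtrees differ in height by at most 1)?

Tree (level-order array): [21, 7, 44, 5, 20, 23, 48]
Definition: a tree is height-balanced if, at every node, |h(left) - h(right)| <= 1 (empty subtree has height -1).
Bottom-up per-node check:
  node 5: h_left=-1, h_right=-1, diff=0 [OK], height=0
  node 20: h_left=-1, h_right=-1, diff=0 [OK], height=0
  node 7: h_left=0, h_right=0, diff=0 [OK], height=1
  node 23: h_left=-1, h_right=-1, diff=0 [OK], height=0
  node 48: h_left=-1, h_right=-1, diff=0 [OK], height=0
  node 44: h_left=0, h_right=0, diff=0 [OK], height=1
  node 21: h_left=1, h_right=1, diff=0 [OK], height=2
All nodes satisfy the balance condition.
Result: Balanced


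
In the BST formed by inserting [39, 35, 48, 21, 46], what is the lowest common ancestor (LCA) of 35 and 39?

Tree insertion order: [39, 35, 48, 21, 46]
Tree (level-order array): [39, 35, 48, 21, None, 46]
In a BST, the LCA of p=35, q=39 is the first node v on the
root-to-leaf path with p <= v <= q (go left if both < v, right if both > v).
Walk from root:
  at 39: 35 <= 39 <= 39, this is the LCA
LCA = 39


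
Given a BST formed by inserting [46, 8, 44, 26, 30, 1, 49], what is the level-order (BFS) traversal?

Tree insertion order: [46, 8, 44, 26, 30, 1, 49]
Tree (level-order array): [46, 8, 49, 1, 44, None, None, None, None, 26, None, None, 30]
BFS from the root, enqueuing left then right child of each popped node:
  queue [46] -> pop 46, enqueue [8, 49], visited so far: [46]
  queue [8, 49] -> pop 8, enqueue [1, 44], visited so far: [46, 8]
  queue [49, 1, 44] -> pop 49, enqueue [none], visited so far: [46, 8, 49]
  queue [1, 44] -> pop 1, enqueue [none], visited so far: [46, 8, 49, 1]
  queue [44] -> pop 44, enqueue [26], visited so far: [46, 8, 49, 1, 44]
  queue [26] -> pop 26, enqueue [30], visited so far: [46, 8, 49, 1, 44, 26]
  queue [30] -> pop 30, enqueue [none], visited so far: [46, 8, 49, 1, 44, 26, 30]
Result: [46, 8, 49, 1, 44, 26, 30]


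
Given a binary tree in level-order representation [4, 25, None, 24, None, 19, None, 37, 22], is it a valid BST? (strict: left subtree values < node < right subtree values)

Level-order array: [4, 25, None, 24, None, 19, None, 37, 22]
Validate using subtree bounds (lo, hi): at each node, require lo < value < hi,
then recurse left with hi=value and right with lo=value.
Preorder trace (stopping at first violation):
  at node 4 with bounds (-inf, +inf): OK
  at node 25 with bounds (-inf, 4): VIOLATION
Node 25 violates its bound: not (-inf < 25 < 4).
Result: Not a valid BST


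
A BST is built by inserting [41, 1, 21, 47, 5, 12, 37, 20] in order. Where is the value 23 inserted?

Starting tree (level order): [41, 1, 47, None, 21, None, None, 5, 37, None, 12, None, None, None, 20]
Insertion path: 41 -> 1 -> 21 -> 37
Result: insert 23 as left child of 37
Final tree (level order): [41, 1, 47, None, 21, None, None, 5, 37, None, 12, 23, None, None, 20]


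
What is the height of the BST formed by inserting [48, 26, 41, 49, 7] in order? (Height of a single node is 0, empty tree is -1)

Insertion order: [48, 26, 41, 49, 7]
Tree (level-order array): [48, 26, 49, 7, 41]
Compute height bottom-up (empty subtree = -1):
  height(7) = 1 + max(-1, -1) = 0
  height(41) = 1 + max(-1, -1) = 0
  height(26) = 1 + max(0, 0) = 1
  height(49) = 1 + max(-1, -1) = 0
  height(48) = 1 + max(1, 0) = 2
Height = 2


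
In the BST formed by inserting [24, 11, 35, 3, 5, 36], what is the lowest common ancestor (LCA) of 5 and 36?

Tree insertion order: [24, 11, 35, 3, 5, 36]
Tree (level-order array): [24, 11, 35, 3, None, None, 36, None, 5]
In a BST, the LCA of p=5, q=36 is the first node v on the
root-to-leaf path with p <= v <= q (go left if both < v, right if both > v).
Walk from root:
  at 24: 5 <= 24 <= 36, this is the LCA
LCA = 24


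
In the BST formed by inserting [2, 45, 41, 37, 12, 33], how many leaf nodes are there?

Tree built from: [2, 45, 41, 37, 12, 33]
Tree (level-order array): [2, None, 45, 41, None, 37, None, 12, None, None, 33]
Rule: A leaf has 0 children.
Per-node child counts:
  node 2: 1 child(ren)
  node 45: 1 child(ren)
  node 41: 1 child(ren)
  node 37: 1 child(ren)
  node 12: 1 child(ren)
  node 33: 0 child(ren)
Matching nodes: [33]
Count of leaf nodes: 1


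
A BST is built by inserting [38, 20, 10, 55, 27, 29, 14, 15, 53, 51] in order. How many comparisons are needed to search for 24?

Search path for 24: 38 -> 20 -> 27
Found: False
Comparisons: 3


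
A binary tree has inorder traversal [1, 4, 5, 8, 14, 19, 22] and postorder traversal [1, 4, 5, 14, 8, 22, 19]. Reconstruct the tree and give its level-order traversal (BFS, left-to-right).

Inorder:   [1, 4, 5, 8, 14, 19, 22]
Postorder: [1, 4, 5, 14, 8, 22, 19]
Algorithm: postorder visits root last, so walk postorder right-to-left;
each value is the root of the current inorder slice — split it at that
value, recurse on the right subtree first, then the left.
Recursive splits:
  root=19; inorder splits into left=[1, 4, 5, 8, 14], right=[22]
  root=22; inorder splits into left=[], right=[]
  root=8; inorder splits into left=[1, 4, 5], right=[14]
  root=14; inorder splits into left=[], right=[]
  root=5; inorder splits into left=[1, 4], right=[]
  root=4; inorder splits into left=[1], right=[]
  root=1; inorder splits into left=[], right=[]
Reconstructed level-order: [19, 8, 22, 5, 14, 4, 1]


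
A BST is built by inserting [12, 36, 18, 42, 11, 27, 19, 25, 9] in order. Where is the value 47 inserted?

Starting tree (level order): [12, 11, 36, 9, None, 18, 42, None, None, None, 27, None, None, 19, None, None, 25]
Insertion path: 12 -> 36 -> 42
Result: insert 47 as right child of 42
Final tree (level order): [12, 11, 36, 9, None, 18, 42, None, None, None, 27, None, 47, 19, None, None, None, None, 25]


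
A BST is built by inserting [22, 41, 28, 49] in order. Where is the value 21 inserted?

Starting tree (level order): [22, None, 41, 28, 49]
Insertion path: 22
Result: insert 21 as left child of 22
Final tree (level order): [22, 21, 41, None, None, 28, 49]


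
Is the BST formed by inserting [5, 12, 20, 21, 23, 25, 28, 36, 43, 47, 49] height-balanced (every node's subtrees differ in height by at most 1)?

Tree (level-order array): [5, None, 12, None, 20, None, 21, None, 23, None, 25, None, 28, None, 36, None, 43, None, 47, None, 49]
Definition: a tree is height-balanced if, at every node, |h(left) - h(right)| <= 1 (empty subtree has height -1).
Bottom-up per-node check:
  node 49: h_left=-1, h_right=-1, diff=0 [OK], height=0
  node 47: h_left=-1, h_right=0, diff=1 [OK], height=1
  node 43: h_left=-1, h_right=1, diff=2 [FAIL (|-1-1|=2 > 1)], height=2
  node 36: h_left=-1, h_right=2, diff=3 [FAIL (|-1-2|=3 > 1)], height=3
  node 28: h_left=-1, h_right=3, diff=4 [FAIL (|-1-3|=4 > 1)], height=4
  node 25: h_left=-1, h_right=4, diff=5 [FAIL (|-1-4|=5 > 1)], height=5
  node 23: h_left=-1, h_right=5, diff=6 [FAIL (|-1-5|=6 > 1)], height=6
  node 21: h_left=-1, h_right=6, diff=7 [FAIL (|-1-6|=7 > 1)], height=7
  node 20: h_left=-1, h_right=7, diff=8 [FAIL (|-1-7|=8 > 1)], height=8
  node 12: h_left=-1, h_right=8, diff=9 [FAIL (|-1-8|=9 > 1)], height=9
  node 5: h_left=-1, h_right=9, diff=10 [FAIL (|-1-9|=10 > 1)], height=10
Node 43 violates the condition: |-1 - 1| = 2 > 1.
Result: Not balanced


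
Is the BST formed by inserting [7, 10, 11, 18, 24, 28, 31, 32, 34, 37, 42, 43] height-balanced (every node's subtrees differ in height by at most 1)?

Tree (level-order array): [7, None, 10, None, 11, None, 18, None, 24, None, 28, None, 31, None, 32, None, 34, None, 37, None, 42, None, 43]
Definition: a tree is height-balanced if, at every node, |h(left) - h(right)| <= 1 (empty subtree has height -1).
Bottom-up per-node check:
  node 43: h_left=-1, h_right=-1, diff=0 [OK], height=0
  node 42: h_left=-1, h_right=0, diff=1 [OK], height=1
  node 37: h_left=-1, h_right=1, diff=2 [FAIL (|-1-1|=2 > 1)], height=2
  node 34: h_left=-1, h_right=2, diff=3 [FAIL (|-1-2|=3 > 1)], height=3
  node 32: h_left=-1, h_right=3, diff=4 [FAIL (|-1-3|=4 > 1)], height=4
  node 31: h_left=-1, h_right=4, diff=5 [FAIL (|-1-4|=5 > 1)], height=5
  node 28: h_left=-1, h_right=5, diff=6 [FAIL (|-1-5|=6 > 1)], height=6
  node 24: h_left=-1, h_right=6, diff=7 [FAIL (|-1-6|=7 > 1)], height=7
  node 18: h_left=-1, h_right=7, diff=8 [FAIL (|-1-7|=8 > 1)], height=8
  node 11: h_left=-1, h_right=8, diff=9 [FAIL (|-1-8|=9 > 1)], height=9
  node 10: h_left=-1, h_right=9, diff=10 [FAIL (|-1-9|=10 > 1)], height=10
  node 7: h_left=-1, h_right=10, diff=11 [FAIL (|-1-10|=11 > 1)], height=11
Node 37 violates the condition: |-1 - 1| = 2 > 1.
Result: Not balanced


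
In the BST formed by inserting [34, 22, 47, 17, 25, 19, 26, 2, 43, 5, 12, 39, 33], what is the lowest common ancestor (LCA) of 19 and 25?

Tree insertion order: [34, 22, 47, 17, 25, 19, 26, 2, 43, 5, 12, 39, 33]
Tree (level-order array): [34, 22, 47, 17, 25, 43, None, 2, 19, None, 26, 39, None, None, 5, None, None, None, 33, None, None, None, 12]
In a BST, the LCA of p=19, q=25 is the first node v on the
root-to-leaf path with p <= v <= q (go left if both < v, right if both > v).
Walk from root:
  at 34: both 19 and 25 < 34, go left
  at 22: 19 <= 22 <= 25, this is the LCA
LCA = 22


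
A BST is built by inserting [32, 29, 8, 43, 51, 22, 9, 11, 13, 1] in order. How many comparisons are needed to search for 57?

Search path for 57: 32 -> 43 -> 51
Found: False
Comparisons: 3


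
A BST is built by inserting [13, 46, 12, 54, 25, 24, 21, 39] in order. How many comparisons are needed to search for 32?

Search path for 32: 13 -> 46 -> 25 -> 39
Found: False
Comparisons: 4


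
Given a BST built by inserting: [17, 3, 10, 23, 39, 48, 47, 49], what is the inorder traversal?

Tree insertion order: [17, 3, 10, 23, 39, 48, 47, 49]
Tree (level-order array): [17, 3, 23, None, 10, None, 39, None, None, None, 48, 47, 49]
Inorder traversal: [3, 10, 17, 23, 39, 47, 48, 49]


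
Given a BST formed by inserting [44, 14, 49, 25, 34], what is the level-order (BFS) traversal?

Tree insertion order: [44, 14, 49, 25, 34]
Tree (level-order array): [44, 14, 49, None, 25, None, None, None, 34]
BFS from the root, enqueuing left then right child of each popped node:
  queue [44] -> pop 44, enqueue [14, 49], visited so far: [44]
  queue [14, 49] -> pop 14, enqueue [25], visited so far: [44, 14]
  queue [49, 25] -> pop 49, enqueue [none], visited so far: [44, 14, 49]
  queue [25] -> pop 25, enqueue [34], visited so far: [44, 14, 49, 25]
  queue [34] -> pop 34, enqueue [none], visited so far: [44, 14, 49, 25, 34]
Result: [44, 14, 49, 25, 34]


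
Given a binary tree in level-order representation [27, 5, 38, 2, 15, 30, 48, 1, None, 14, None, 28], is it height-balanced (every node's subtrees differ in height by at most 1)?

Tree (level-order array): [27, 5, 38, 2, 15, 30, 48, 1, None, 14, None, 28]
Definition: a tree is height-balanced if, at every node, |h(left) - h(right)| <= 1 (empty subtree has height -1).
Bottom-up per-node check:
  node 1: h_left=-1, h_right=-1, diff=0 [OK], height=0
  node 2: h_left=0, h_right=-1, diff=1 [OK], height=1
  node 14: h_left=-1, h_right=-1, diff=0 [OK], height=0
  node 15: h_left=0, h_right=-1, diff=1 [OK], height=1
  node 5: h_left=1, h_right=1, diff=0 [OK], height=2
  node 28: h_left=-1, h_right=-1, diff=0 [OK], height=0
  node 30: h_left=0, h_right=-1, diff=1 [OK], height=1
  node 48: h_left=-1, h_right=-1, diff=0 [OK], height=0
  node 38: h_left=1, h_right=0, diff=1 [OK], height=2
  node 27: h_left=2, h_right=2, diff=0 [OK], height=3
All nodes satisfy the balance condition.
Result: Balanced


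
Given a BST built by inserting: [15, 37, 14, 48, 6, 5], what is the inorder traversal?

Tree insertion order: [15, 37, 14, 48, 6, 5]
Tree (level-order array): [15, 14, 37, 6, None, None, 48, 5]
Inorder traversal: [5, 6, 14, 15, 37, 48]


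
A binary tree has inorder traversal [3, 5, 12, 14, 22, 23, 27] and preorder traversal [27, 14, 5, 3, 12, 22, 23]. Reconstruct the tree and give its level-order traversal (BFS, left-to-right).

Inorder:  [3, 5, 12, 14, 22, 23, 27]
Preorder: [27, 14, 5, 3, 12, 22, 23]
Algorithm: preorder visits root first, so consume preorder in order;
for each root, split the current inorder slice at that value into
left-subtree inorder and right-subtree inorder, then recurse.
Recursive splits:
  root=27; inorder splits into left=[3, 5, 12, 14, 22, 23], right=[]
  root=14; inorder splits into left=[3, 5, 12], right=[22, 23]
  root=5; inorder splits into left=[3], right=[12]
  root=3; inorder splits into left=[], right=[]
  root=12; inorder splits into left=[], right=[]
  root=22; inorder splits into left=[], right=[23]
  root=23; inorder splits into left=[], right=[]
Reconstructed level-order: [27, 14, 5, 22, 3, 12, 23]


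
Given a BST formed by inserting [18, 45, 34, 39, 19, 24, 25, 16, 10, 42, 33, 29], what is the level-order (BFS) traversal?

Tree insertion order: [18, 45, 34, 39, 19, 24, 25, 16, 10, 42, 33, 29]
Tree (level-order array): [18, 16, 45, 10, None, 34, None, None, None, 19, 39, None, 24, None, 42, None, 25, None, None, None, 33, 29]
BFS from the root, enqueuing left then right child of each popped node:
  queue [18] -> pop 18, enqueue [16, 45], visited so far: [18]
  queue [16, 45] -> pop 16, enqueue [10], visited so far: [18, 16]
  queue [45, 10] -> pop 45, enqueue [34], visited so far: [18, 16, 45]
  queue [10, 34] -> pop 10, enqueue [none], visited so far: [18, 16, 45, 10]
  queue [34] -> pop 34, enqueue [19, 39], visited so far: [18, 16, 45, 10, 34]
  queue [19, 39] -> pop 19, enqueue [24], visited so far: [18, 16, 45, 10, 34, 19]
  queue [39, 24] -> pop 39, enqueue [42], visited so far: [18, 16, 45, 10, 34, 19, 39]
  queue [24, 42] -> pop 24, enqueue [25], visited so far: [18, 16, 45, 10, 34, 19, 39, 24]
  queue [42, 25] -> pop 42, enqueue [none], visited so far: [18, 16, 45, 10, 34, 19, 39, 24, 42]
  queue [25] -> pop 25, enqueue [33], visited so far: [18, 16, 45, 10, 34, 19, 39, 24, 42, 25]
  queue [33] -> pop 33, enqueue [29], visited so far: [18, 16, 45, 10, 34, 19, 39, 24, 42, 25, 33]
  queue [29] -> pop 29, enqueue [none], visited so far: [18, 16, 45, 10, 34, 19, 39, 24, 42, 25, 33, 29]
Result: [18, 16, 45, 10, 34, 19, 39, 24, 42, 25, 33, 29]
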